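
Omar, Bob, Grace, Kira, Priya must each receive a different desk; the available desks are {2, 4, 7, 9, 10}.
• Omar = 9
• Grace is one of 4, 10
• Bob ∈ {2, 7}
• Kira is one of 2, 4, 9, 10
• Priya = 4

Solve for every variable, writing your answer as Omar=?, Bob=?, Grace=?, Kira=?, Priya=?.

Omar=9, Bob=7, Grace=10, Kira=2, Priya=4

Omar's domain is down to {9}, so Omar = 9. Eliminate 9 elsewhere: Kira.
Priya has just one choice, so Priya = 4. Strike 4 from Grace, Kira.
Grace must be 10 (only option left). Eliminate 10 elsewhere: Kira.
Kira has just one choice, so Kira = 2. Eliminate 2 elsewhere: Bob.
Bob's domain is down to {7}, so Bob = 7.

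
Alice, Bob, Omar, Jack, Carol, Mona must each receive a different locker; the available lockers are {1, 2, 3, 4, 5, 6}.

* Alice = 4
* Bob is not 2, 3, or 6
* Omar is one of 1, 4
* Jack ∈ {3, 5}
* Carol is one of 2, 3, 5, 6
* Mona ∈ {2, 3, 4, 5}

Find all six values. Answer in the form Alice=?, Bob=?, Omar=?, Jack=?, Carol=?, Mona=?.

Alice must be 4 (only option left). Remove 4 from Bob, Omar, Mona.
That leaves Omar = 1. Remove 1 from Bob.
Bob's domain is down to {5}, so Bob = 5. Eliminate 5 elsewhere: Jack, Carol, Mona.
Jack's domain is down to {3}, so Jack = 3. Strike 3 from Carol, Mona.
Mona has just one choice, so Mona = 2. So Carol can't be 2.
Carol's domain is down to {6}, so Carol = 6.

Alice=4, Bob=5, Omar=1, Jack=3, Carol=6, Mona=2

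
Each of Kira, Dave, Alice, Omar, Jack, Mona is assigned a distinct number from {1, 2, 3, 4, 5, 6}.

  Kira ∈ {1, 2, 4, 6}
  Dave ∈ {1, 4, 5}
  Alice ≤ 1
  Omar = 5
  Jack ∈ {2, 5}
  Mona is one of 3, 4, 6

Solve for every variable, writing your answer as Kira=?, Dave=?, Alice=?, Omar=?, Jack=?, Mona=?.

Kira=6, Dave=4, Alice=1, Omar=5, Jack=2, Mona=3

Alice must be 1 (only option left). Strike 1 from Kira, Dave.
That leaves Omar = 5. Eliminate 5 elsewhere: Dave, Jack.
Jack has just one choice, so Jack = 2. Strike 2 from Kira.
That leaves Dave = 4. Eliminate 4 elsewhere: Kira, Mona.
Kira has just one choice, so Kira = 6. Remove 6 from Mona.
Mona must be 3 (only option left).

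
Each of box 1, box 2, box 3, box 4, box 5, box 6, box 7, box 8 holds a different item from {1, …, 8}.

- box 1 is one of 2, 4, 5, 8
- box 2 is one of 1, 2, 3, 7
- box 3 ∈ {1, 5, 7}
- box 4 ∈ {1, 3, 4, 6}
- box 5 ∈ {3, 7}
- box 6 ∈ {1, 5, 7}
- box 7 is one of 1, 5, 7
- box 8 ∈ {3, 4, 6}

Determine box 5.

3

The 8 variables draw from only 8 values {1, 2, 3, 4, 5, 6, 7, 8}, so each is used; only box 1 can be 8, hence box 1 = 8.
Among the 7 still-open variables, 2 fits only box 2 (and all 7 values in {1, 2, 3, 4, 5, 6, 7} must be used), so box 2 = 2.
box 3, box 6, box 7 share exactly the 3 values {1, 5, 7}; by pigeonhole those values go to them, so strike 1, 5, 7 from box 4, box 5.
So box 5 = 3.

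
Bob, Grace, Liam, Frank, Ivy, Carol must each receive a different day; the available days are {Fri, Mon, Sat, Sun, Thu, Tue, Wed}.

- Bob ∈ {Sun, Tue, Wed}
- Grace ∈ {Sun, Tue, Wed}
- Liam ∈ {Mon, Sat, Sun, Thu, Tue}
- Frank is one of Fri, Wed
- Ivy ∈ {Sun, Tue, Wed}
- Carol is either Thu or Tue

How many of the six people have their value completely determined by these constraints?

2

The 3 variables Bob, Grace, Ivy are confined to {Sun, Tue, Wed}, which locks those values in; drop them from Liam, Frank, Carol.
Frank must be Fri (only option left).
Carol must be Thu (only option left). So Liam can't be Thu.
Determined: Frank=Fri, Carol=Thu. The other people each still have more than one consistent value. That makes 2.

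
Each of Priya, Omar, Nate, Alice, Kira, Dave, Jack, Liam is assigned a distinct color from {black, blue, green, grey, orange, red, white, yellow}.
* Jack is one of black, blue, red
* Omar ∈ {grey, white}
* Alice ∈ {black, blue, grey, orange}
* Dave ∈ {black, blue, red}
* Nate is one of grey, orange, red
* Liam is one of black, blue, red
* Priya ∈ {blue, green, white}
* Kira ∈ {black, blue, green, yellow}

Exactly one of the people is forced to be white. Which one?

Among the 8 variables, yellow fits only Kira (and all 8 values in {black, blue, green, grey, orange, red, white, yellow} must be used), so Kira = yellow.
The 7 still-open variables together cover exactly {black, blue, green, grey, orange, red, white} — 7 values for 7 variables — and green appears only in Priya's list, so Priya = green.
The 6 still-open variables draw from only 6 values {black, blue, grey, orange, red, white}, so each is used; only Omar can be white, hence Omar = white.

Omar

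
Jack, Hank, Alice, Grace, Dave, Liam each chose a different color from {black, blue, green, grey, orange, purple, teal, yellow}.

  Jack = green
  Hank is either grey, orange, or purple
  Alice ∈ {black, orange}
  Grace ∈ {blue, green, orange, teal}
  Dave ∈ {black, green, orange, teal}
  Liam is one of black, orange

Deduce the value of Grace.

blue

Jack has just one choice, so Jack = green. Remove green from Grace, Dave.
Alice and Liam between them cover only {black, orange} — a naked pair. Remove those values from Hank, Grace, Dave.
Dave must be teal (only option left). Eliminate teal elsewhere: Grace.
So Grace = blue.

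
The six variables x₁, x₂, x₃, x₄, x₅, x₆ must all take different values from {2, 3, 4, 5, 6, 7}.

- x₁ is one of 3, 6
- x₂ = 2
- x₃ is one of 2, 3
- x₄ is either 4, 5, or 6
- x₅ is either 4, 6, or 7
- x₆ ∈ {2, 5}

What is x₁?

6

x₂'s domain is down to {2}, so x₂ = 2. Eliminate 2 elsewhere: x₃, x₆.
That leaves x₃ = 3. Strike 3 from x₁.
So x₁ = 6.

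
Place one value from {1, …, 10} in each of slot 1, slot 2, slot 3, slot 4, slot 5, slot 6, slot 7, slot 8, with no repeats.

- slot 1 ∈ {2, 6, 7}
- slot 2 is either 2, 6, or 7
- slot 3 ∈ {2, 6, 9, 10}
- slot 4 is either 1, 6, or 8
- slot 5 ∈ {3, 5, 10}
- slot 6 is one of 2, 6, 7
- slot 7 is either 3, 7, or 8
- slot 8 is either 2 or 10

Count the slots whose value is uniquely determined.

2

The 3 variables slot 1, slot 2, slot 6 are confined to {2, 6, 7}, which locks those values in; drop them from slot 3, slot 4, slot 7, slot 8.
That leaves slot 8 = 10. Eliminate 10 elsewhere: slot 3, slot 5.
slot 3 must be 9 (only option left).
Determined: slot 3=9, slot 8=10. The other slots each still have more than one consistent value. That makes 2.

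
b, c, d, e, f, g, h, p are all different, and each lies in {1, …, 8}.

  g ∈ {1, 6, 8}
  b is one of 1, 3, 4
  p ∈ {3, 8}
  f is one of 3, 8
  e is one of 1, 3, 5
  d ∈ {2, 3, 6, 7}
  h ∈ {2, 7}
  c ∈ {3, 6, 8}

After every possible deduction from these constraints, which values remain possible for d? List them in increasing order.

Among the 8 variables, 4 fits only b (and all 8 values in {1, 2, 3, 4, 5, 6, 7, 8} must be used), so b = 4.
Among the 7 still-open variables, 5 fits only e (and all 7 values in {1, 2, 3, 5, 6, 7, 8} must be used), so e = 5.
Among the 6 still-open variables, 1 fits only g (and all 6 values in {1, 2, 3, 6, 7, 8} must be used), so g = 1.
The 2 variables f and p are confined to {3, 8}, which locks those values in; drop them from c, d.
c has just one choice, so c = 6. So d can't be 6.
No further eliminations apply; d can still be any of 2, 7.

2, 7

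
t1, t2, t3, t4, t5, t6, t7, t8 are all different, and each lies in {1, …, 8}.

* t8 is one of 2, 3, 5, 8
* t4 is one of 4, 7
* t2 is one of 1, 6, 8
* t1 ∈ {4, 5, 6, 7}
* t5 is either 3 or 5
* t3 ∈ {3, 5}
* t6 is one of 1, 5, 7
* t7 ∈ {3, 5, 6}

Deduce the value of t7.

Among the 8 variables, 2 fits only t8 (and all 8 values in {1, 2, 3, 4, 5, 6, 7, 8} must be used), so t8 = 2.
The 7 still-open variables draw from only 7 values {1, 3, 4, 5, 6, 7, 8}, so each is used; only t2 can be 8, hence t2 = 8.
Among the 6 still-open variables, 1 fits only t6 (and all 6 values in {1, 3, 4, 5, 6, 7} must be used), so t6 = 1.
The 2 variables t3 and t5 are confined to {3, 5}, which locks those values in; drop them from t1, t7.
So t7 = 6.

6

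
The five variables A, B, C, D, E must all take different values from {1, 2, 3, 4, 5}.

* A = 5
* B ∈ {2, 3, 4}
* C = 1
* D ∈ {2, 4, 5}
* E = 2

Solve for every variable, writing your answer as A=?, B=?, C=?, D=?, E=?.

A=5, B=3, C=1, D=4, E=2

A's domain is down to {5}, so A = 5. Strike 5 from D.
That leaves C = 1.
E must be 2 (only option left). Eliminate 2 elsewhere: B, D.
D has just one choice, so D = 4. So B can't be 4.
B has just one choice, so B = 3.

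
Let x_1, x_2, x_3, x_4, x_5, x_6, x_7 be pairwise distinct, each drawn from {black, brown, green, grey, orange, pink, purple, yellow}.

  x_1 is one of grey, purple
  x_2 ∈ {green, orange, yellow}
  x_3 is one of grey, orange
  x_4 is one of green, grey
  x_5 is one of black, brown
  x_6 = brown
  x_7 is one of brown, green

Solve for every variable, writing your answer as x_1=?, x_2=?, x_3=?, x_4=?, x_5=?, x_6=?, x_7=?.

x_1=purple, x_2=yellow, x_3=orange, x_4=grey, x_5=black, x_6=brown, x_7=green

x_6 must be brown (only option left). Strike brown from x_5, x_7.
x_7 must be green (only option left). Remove green from x_2, x_4.
x_4 must be grey (only option left). So x_1, x_3 can't be grey.
That leaves x_5 = black.
x_1 must be purple (only option left).
That leaves x_3 = orange. So x_2 can't be orange.
x_2's domain is down to {yellow}, so x_2 = yellow.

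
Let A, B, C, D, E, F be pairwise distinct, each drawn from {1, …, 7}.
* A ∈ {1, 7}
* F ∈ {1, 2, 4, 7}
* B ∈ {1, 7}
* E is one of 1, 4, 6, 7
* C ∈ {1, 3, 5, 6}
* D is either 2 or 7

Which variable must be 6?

A and B share exactly the 2 values {1, 7}; by pigeonhole those values go to them, so strike 1, 7 from C, D, E, F.
That leaves D = 2. So F can't be 2.
That leaves F = 4. Strike 4 from E.
So 6 goes to E.

E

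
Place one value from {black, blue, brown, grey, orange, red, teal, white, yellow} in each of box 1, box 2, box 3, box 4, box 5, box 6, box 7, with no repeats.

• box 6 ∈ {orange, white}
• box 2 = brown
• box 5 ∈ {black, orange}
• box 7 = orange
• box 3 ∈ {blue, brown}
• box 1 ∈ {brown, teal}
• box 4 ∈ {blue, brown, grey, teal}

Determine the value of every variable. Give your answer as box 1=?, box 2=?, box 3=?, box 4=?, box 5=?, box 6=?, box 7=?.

box 1=teal, box 2=brown, box 3=blue, box 4=grey, box 5=black, box 6=white, box 7=orange

box 2 must be brown (only option left). So box 1, box 3, box 4 can't be brown.
box 3 has just one choice, so box 3 = blue. So box 4 can't be blue.
box 7 has just one choice, so box 7 = orange. Eliminate orange elsewhere: box 5, box 6.
box 1 must be teal (only option left). Strike teal from box 4.
box 4 must be grey (only option left).
box 5 has just one choice, so box 5 = black.
That leaves box 6 = white.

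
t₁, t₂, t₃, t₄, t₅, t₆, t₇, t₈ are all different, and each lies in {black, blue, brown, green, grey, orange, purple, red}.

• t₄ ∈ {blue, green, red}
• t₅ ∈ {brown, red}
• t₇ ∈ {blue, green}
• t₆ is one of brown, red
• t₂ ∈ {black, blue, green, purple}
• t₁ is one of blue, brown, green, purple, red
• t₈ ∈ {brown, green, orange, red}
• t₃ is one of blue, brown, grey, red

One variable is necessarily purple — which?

The 8 variables draw from only 8 values {black, blue, brown, green, grey, orange, purple, red}, so each is used; only t₂ can be black, hence t₂ = black.
The 7 still-open variables draw from only 7 values {blue, brown, green, grey, orange, purple, red}, so each is used; only t₃ can be grey, hence t₃ = grey.
Among the 6 still-open variables, orange fits only t₈ (and all 6 values in {blue, brown, green, orange, purple, red} must be used), so t₈ = orange.
Among the 5 still-open variables, purple fits only t₁ (and all 5 values in {blue, brown, green, purple, red} must be used), so t₁ = purple.

t₁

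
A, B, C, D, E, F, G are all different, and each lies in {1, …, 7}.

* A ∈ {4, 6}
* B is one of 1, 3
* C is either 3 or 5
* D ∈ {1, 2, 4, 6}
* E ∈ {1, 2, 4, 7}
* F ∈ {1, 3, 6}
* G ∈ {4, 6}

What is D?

2

Among the 7 variables, 5 fits only C (and all 7 values in {1, 2, 3, 4, 5, 6, 7} must be used), so C = 5.
The 6 still-open variables together cover exactly {1, 2, 3, 4, 6, 7} — 6 values for 6 variables — and 7 appears only in E's list, so E = 7.
Among the 5 still-open variables, 2 fits only D (and all 5 values in {1, 2, 3, 4, 6} must be used), so D = 2.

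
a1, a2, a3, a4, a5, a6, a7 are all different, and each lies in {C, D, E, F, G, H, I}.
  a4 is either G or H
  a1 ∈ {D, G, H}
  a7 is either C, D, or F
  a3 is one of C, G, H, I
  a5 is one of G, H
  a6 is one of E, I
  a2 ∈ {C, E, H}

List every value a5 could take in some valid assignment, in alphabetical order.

G, H

The 7 variables together cover exactly {C, D, E, F, G, H, I} — 7 values for 7 variables — and F appears only in a7's list, so a7 = F.
The 6 still-open variables together cover exactly {C, D, E, G, H, I} — 6 values for 6 variables — and D appears only in a1's list, so a1 = D.
The 2 variables a4 and a5 are confined to {G, H}, which locks those values in; drop them from a2, a3.
No further eliminations apply; a5 can still be any of G, H.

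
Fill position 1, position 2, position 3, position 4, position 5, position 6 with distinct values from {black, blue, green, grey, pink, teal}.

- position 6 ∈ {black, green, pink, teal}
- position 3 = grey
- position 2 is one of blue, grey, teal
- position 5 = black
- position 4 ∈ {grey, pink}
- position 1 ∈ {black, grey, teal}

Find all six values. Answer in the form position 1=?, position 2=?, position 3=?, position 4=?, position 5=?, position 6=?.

position 3 has just one choice, so position 3 = grey. Remove grey from position 1, position 2, position 4.
position 4 must be pink (only option left). Strike pink from position 6.
That leaves position 5 = black. Eliminate black elsewhere: position 1, position 6.
position 1 must be teal (only option left). Remove teal from position 2, position 6.
That leaves position 2 = blue.
That leaves position 6 = green.

position 1=teal, position 2=blue, position 3=grey, position 4=pink, position 5=black, position 6=green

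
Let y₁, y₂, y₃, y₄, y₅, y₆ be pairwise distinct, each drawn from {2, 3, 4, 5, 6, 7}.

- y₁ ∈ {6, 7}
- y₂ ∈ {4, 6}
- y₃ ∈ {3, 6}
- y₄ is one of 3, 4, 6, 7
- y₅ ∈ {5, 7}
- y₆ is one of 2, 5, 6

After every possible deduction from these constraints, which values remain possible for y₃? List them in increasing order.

3, 6

The 6 variables draw from only 6 values {2, 3, 4, 5, 6, 7}, so each is used; only y₆ can be 2, hence y₆ = 2.
Among the 5 still-open variables, 5 fits only y₅ (and all 5 values in {3, 4, 5, 6, 7} must be used), so y₅ = 5.
No further eliminations apply; y₃ can still be any of 3, 6.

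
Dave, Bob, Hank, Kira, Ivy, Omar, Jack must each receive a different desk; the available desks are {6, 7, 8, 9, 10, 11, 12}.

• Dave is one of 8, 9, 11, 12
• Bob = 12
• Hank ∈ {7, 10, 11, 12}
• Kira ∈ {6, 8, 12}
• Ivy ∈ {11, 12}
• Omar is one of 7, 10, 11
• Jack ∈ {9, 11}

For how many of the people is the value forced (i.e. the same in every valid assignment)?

Bob has just one choice, so Bob = 12. Strike 12 from Dave, Hank, Kira, Ivy.
Ivy has just one choice, so Ivy = 11. Remove 11 from Dave, Hank, Omar, Jack.
Jack's domain is down to {9}, so Jack = 9. Remove 9 from Dave.
Dave must be 8 (only option left). So Kira can't be 8.
Kira has just one choice, so Kira = 6.
Determined: Dave=8, Bob=12, Kira=6, Ivy=11, Jack=9. The other people each still have more than one consistent value. That makes 5.

5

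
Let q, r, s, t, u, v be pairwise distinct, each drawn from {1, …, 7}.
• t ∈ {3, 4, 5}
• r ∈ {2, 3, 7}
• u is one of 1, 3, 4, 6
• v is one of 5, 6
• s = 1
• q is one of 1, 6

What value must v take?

s has just one choice, so s = 1. Eliminate 1 elsewhere: q, u.
q has just one choice, so q = 6. So u, v can't be 6.
So v = 5.

5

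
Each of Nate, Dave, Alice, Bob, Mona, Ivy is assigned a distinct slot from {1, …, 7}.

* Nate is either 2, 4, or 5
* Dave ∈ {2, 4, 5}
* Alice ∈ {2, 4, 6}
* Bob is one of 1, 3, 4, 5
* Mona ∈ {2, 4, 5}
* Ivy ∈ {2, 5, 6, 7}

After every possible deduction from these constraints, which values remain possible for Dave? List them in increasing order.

2, 4, 5

Nate, Dave, Mona share exactly the 3 values {2, 4, 5}; by pigeonhole those values go to them, so strike 2, 4, 5 from Alice, Bob, Ivy.
That leaves Alice = 6. Strike 6 from Ivy.
Ivy must be 7 (only option left).
No further eliminations apply; Dave can still be any of 2, 4, 5.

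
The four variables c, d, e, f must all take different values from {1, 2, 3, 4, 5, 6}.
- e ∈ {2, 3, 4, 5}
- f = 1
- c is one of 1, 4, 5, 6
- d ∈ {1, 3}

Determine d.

3

f must be 1 (only option left). So c, d can't be 1.
So d = 3.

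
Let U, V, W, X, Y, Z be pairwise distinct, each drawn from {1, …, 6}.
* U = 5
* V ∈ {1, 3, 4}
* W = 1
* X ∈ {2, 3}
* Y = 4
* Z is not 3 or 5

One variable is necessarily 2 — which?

X

U must be 5 (only option left).
That leaves W = 1. Eliminate 1 elsewhere: V, Z.
Y's domain is down to {4}, so Y = 4. Eliminate 4 elsewhere: V, Z.
V's domain is down to {3}, so V = 3. So X can't be 3.
So 2 goes to X.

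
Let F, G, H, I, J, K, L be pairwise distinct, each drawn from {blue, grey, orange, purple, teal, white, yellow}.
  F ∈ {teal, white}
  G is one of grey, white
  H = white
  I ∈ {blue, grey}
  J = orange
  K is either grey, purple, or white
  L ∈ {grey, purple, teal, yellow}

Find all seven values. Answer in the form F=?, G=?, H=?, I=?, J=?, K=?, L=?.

H has just one choice, so H = white. So F, G, K can't be white.
J has just one choice, so J = orange.
F's domain is down to {teal}, so F = teal. So L can't be teal.
G has just one choice, so G = grey. Strike grey from I, K, L.
I has just one choice, so I = blue.
K has just one choice, so K = purple. So L can't be purple.
L has just one choice, so L = yellow.

F=teal, G=grey, H=white, I=blue, J=orange, K=purple, L=yellow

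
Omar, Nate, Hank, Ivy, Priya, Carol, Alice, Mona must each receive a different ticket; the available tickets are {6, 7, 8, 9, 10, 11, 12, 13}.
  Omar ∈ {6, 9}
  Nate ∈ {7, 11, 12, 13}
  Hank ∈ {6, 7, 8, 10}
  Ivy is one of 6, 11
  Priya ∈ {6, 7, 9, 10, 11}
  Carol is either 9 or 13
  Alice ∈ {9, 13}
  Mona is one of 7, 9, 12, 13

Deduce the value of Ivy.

The 8 variables together cover exactly {6, 7, 8, 9, 10, 11, 12, 13} — 8 values for 8 variables — and 8 appears only in Hank's list, so Hank = 8.
The 7 still-open variables draw from only 7 values {6, 7, 9, 10, 11, 12, 13}, so each is used; only Priya can be 10, hence Priya = 10.
Carol and Alice between them cover only {9, 13} — a naked pair. Remove those values from Omar, Nate, Mona.
Omar must be 6 (only option left). Remove 6 from Ivy.
So Ivy = 11.

11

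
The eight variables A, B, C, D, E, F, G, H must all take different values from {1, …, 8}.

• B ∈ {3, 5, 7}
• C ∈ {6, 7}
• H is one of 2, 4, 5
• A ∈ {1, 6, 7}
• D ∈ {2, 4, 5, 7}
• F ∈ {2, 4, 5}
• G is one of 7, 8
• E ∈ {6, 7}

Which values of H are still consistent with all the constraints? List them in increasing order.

The 8 variables together cover exactly {1, 2, 3, 4, 5, 6, 7, 8} — 8 values for 8 variables — and 1 appears only in A's list, so A = 1.
The 7 still-open variables draw from only 7 values {2, 3, 4, 5, 6, 7, 8}, so each is used; only B can be 3, hence B = 3.
Among the 6 still-open variables, 8 fits only G (and all 6 values in {2, 4, 5, 6, 7, 8} must be used), so G = 8.
C and E share exactly the 2 values {6, 7}; by pigeonhole those values go to them, so strike 6, 7 from D.
No further eliminations apply; H can still be any of 2, 4, 5.

2, 4, 5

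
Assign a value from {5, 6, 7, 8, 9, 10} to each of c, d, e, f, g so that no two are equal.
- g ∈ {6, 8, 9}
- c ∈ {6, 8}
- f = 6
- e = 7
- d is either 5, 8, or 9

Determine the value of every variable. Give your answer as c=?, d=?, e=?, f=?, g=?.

e must be 7 (only option left).
f's domain is down to {6}, so f = 6. So c, g can't be 6.
c must be 8 (only option left). Remove 8 from d, g.
g must be 9 (only option left). Eliminate 9 elsewhere: d.
d must be 5 (only option left).

c=8, d=5, e=7, f=6, g=9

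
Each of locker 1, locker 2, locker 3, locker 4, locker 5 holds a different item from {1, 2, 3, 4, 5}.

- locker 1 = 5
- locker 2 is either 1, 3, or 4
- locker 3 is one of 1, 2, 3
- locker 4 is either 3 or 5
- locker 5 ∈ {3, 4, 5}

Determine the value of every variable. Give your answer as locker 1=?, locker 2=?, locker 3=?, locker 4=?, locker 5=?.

locker 1=5, locker 2=1, locker 3=2, locker 4=3, locker 5=4

locker 1's domain is down to {5}, so locker 1 = 5. Eliminate 5 elsewhere: locker 4, locker 5.
locker 4's domain is down to {3}, so locker 4 = 3. Strike 3 from locker 2, locker 3, locker 5.
locker 5's domain is down to {4}, so locker 5 = 4. Eliminate 4 elsewhere: locker 2.
That leaves locker 2 = 1. So locker 3 can't be 1.
locker 3 must be 2 (only option left).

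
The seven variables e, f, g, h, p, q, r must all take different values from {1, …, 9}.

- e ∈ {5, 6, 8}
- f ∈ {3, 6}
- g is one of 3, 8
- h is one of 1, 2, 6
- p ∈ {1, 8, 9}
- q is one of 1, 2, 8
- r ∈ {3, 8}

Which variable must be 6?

The 7 variables together cover exactly {1, 2, 3, 5, 6, 8, 9} — 7 values for 7 variables — and 5 appears only in e's list, so e = 5.
Among the 6 still-open variables, 9 fits only p (and all 6 values in {1, 2, 3, 6, 8, 9} must be used), so p = 9.
g and r between them cover only {3, 8} — a naked pair. Remove those values from f, q.
So 6 goes to f.

f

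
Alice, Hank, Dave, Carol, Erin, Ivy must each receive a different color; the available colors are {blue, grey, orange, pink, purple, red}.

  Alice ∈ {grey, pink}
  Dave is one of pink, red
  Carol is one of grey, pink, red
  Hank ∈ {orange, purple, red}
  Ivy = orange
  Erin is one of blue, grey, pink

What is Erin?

Ivy must be orange (only option left). So Hank can't be orange.
The 5 still-open variables together cover exactly {blue, grey, pink, purple, red} — 5 values for 5 variables — and blue appears only in Erin's list, so Erin = blue.

blue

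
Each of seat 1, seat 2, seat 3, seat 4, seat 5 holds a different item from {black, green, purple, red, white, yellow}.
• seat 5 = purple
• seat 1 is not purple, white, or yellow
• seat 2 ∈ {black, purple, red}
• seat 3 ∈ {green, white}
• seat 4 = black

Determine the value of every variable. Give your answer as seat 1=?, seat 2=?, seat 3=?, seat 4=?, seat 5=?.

seat 1=green, seat 2=red, seat 3=white, seat 4=black, seat 5=purple

seat 4 must be black (only option left). Eliminate black elsewhere: seat 1, seat 2.
That leaves seat 5 = purple. Strike purple from seat 2.
seat 2 must be red (only option left). Remove red from seat 1.
seat 1 must be green (only option left). Strike green from seat 3.
seat 3 must be white (only option left).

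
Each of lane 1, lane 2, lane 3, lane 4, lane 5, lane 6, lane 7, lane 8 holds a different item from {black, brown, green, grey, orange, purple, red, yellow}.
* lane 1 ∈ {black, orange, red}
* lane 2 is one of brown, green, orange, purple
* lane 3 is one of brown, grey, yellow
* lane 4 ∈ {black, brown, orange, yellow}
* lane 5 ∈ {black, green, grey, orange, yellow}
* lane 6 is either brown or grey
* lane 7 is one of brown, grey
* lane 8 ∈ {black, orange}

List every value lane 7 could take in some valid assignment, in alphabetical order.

The 8 variables together cover exactly {black, brown, green, grey, orange, purple, red, yellow} — 8 values for 8 variables — and purple appears only in lane 2's list, so lane 2 = purple.
Among the 7 still-open variables, green fits only lane 5 (and all 7 values in {black, brown, green, grey, orange, red, yellow} must be used), so lane 5 = green.
The 6 still-open variables together cover exactly {black, brown, grey, orange, red, yellow} — 6 values for 6 variables — and red appears only in lane 1's list, so lane 1 = red.
The 2 variables lane 6 and lane 7 are confined to {brown, grey}, which locks those values in; drop them from lane 3, lane 4.
That leaves lane 3 = yellow. Eliminate yellow elsewhere: lane 4.
No further eliminations apply; lane 7 can still be any of brown, grey.

brown, grey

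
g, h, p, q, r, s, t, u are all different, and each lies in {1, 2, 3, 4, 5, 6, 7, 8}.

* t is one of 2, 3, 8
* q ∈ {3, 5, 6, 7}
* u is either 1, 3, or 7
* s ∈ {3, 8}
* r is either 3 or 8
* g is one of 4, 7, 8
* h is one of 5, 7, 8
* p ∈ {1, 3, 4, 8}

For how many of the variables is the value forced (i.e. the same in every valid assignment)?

The 8 variables draw from only 8 values {1, 2, 3, 4, 5, 6, 7, 8}, so each is used; only t can be 2, hence t = 2.
The 7 still-open variables draw from only 7 values {1, 3, 4, 5, 6, 7, 8}, so each is used; only q can be 6, hence q = 6.
The 6 still-open variables together cover exactly {1, 3, 4, 5, 7, 8} — 6 values for 6 variables — and 5 appears only in h's list, so h = 5.
r and s between them cover only {3, 8} — a naked pair. Remove those values from g, p, u.
Determined: h=5, q=6, t=2. The other variables each still have more than one consistent value. That makes 3.

3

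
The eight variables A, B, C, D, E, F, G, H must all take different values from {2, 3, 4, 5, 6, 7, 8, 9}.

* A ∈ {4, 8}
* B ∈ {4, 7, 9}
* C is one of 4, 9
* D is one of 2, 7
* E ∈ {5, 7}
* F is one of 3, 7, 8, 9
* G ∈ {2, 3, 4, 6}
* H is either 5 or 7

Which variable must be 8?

The 8 variables draw from only 8 values {2, 3, 4, 5, 6, 7, 8, 9}, so each is used; only G can be 6, hence G = 6.
The 7 still-open variables draw from only 7 values {2, 3, 4, 5, 7, 8, 9}, so each is used; only D can be 2, hence D = 2.
The 6 still-open variables draw from only 6 values {3, 4, 5, 7, 8, 9}, so each is used; only F can be 3, hence F = 3.
Among the 5 still-open variables, 8 fits only A (and all 5 values in {4, 5, 7, 8, 9} must be used), so A = 8.

A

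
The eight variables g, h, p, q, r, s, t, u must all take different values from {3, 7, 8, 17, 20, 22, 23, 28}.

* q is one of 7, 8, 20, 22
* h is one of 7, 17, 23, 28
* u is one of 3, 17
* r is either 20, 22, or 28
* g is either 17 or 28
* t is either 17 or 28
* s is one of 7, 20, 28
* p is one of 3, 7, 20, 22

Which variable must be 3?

u

The 8 variables together cover exactly {3, 7, 8, 17, 20, 22, 23, 28} — 8 values for 8 variables — and 8 appears only in q's list, so q = 8.
The 7 still-open variables draw from only 7 values {3, 7, 17, 20, 22, 23, 28}, so each is used; only h can be 23, hence h = 23.
g and t share exactly the 2 values {17, 28}; by pigeonhole those values go to them, so strike 17, 28 from r, s, u.
So 3 goes to u.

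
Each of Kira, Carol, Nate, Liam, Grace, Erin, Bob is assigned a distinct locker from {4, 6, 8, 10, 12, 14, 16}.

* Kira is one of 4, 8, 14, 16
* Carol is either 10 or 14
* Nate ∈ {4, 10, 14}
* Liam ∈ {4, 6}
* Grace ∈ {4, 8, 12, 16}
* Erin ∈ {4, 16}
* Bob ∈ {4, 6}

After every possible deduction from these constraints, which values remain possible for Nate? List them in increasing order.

Among the 7 variables, 12 fits only Grace (and all 7 values in {4, 6, 8, 10, 12, 14, 16} must be used), so Grace = 12.
Among the 6 still-open variables, 8 fits only Kira (and all 6 values in {4, 6, 8, 10, 14, 16} must be used), so Kira = 8.
The 5 still-open variables draw from only 5 values {4, 6, 10, 14, 16}, so each is used; only Erin can be 16, hence Erin = 16.
Liam and Bob between them cover only {4, 6} — a naked pair. Remove those values from Nate.
No further eliminations apply; Nate can still be any of 10, 14.

10, 14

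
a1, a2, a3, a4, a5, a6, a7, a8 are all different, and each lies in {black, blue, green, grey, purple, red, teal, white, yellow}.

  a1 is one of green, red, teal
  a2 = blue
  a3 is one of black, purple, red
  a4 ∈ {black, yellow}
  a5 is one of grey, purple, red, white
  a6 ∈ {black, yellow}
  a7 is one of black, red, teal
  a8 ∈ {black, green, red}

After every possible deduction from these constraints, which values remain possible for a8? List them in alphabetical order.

a2 has just one choice, so a2 = blue.
The 2 variables a4 and a6 are confined to {black, yellow}, which locks those values in; drop them from a3, a7, a8.
a1, a7, a8 share exactly the 3 values {green, red, teal}; by pigeonhole those values go to them, so strike green, red, teal from a3, a5.
a3's domain is down to {purple}, so a3 = purple. Strike purple from a5.
No further eliminations apply; a8 can still be any of green, red.

green, red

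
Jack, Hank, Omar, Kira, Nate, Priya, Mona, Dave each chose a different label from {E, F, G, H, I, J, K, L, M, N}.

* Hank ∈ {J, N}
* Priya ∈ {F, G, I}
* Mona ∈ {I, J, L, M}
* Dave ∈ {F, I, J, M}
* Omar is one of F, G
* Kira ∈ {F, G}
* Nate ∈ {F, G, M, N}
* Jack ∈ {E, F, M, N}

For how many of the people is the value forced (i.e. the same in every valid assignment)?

3

The 8 variables draw from only 8 values {E, F, G, I, J, L, M, N}, so each is used; only Jack can be E, hence Jack = E.
Among the 7 still-open variables, L fits only Mona (and all 7 values in {F, G, I, J, L, M, N} must be used), so Mona = L.
Omar and Kira share exactly the 2 values {F, G}; by pigeonhole those values go to them, so strike F, G from Nate, Priya, Dave.
Priya's domain is down to {I}, so Priya = I. Strike I from Dave.
Determined: Jack=E, Priya=I, Mona=L. The other people each still have more than one consistent value. That makes 3.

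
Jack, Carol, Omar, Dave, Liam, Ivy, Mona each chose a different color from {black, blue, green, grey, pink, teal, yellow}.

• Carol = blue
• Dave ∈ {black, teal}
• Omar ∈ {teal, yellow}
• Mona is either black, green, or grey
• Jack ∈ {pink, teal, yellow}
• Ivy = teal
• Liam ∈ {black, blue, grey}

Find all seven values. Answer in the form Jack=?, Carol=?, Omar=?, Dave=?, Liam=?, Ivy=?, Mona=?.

Carol must be blue (only option left). So Liam can't be blue.
Ivy must be teal (only option left). So Jack, Omar, Dave can't be teal.
Omar has just one choice, so Omar = yellow. Remove yellow from Jack.
That leaves Dave = black. Strike black from Liam, Mona.
Liam's domain is down to {grey}, so Liam = grey. So Mona can't be grey.
Mona's domain is down to {green}, so Mona = green.
That leaves Jack = pink.

Jack=pink, Carol=blue, Omar=yellow, Dave=black, Liam=grey, Ivy=teal, Mona=green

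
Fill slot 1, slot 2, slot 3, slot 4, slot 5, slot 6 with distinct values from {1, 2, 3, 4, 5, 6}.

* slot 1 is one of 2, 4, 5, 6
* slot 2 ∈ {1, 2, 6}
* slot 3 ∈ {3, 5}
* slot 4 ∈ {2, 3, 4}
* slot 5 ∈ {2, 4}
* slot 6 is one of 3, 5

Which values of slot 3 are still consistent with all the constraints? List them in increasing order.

3, 5

Among the 6 variables, 1 fits only slot 2 (and all 6 values in {1, 2, 3, 4, 5, 6} must be used), so slot 2 = 1.
The 5 still-open variables together cover exactly {2, 3, 4, 5, 6} — 5 values for 5 variables — and 6 appears only in slot 1's list, so slot 1 = 6.
slot 3 and slot 6 between them cover only {3, 5} — a naked pair. Remove those values from slot 4.
No further eliminations apply; slot 3 can still be any of 3, 5.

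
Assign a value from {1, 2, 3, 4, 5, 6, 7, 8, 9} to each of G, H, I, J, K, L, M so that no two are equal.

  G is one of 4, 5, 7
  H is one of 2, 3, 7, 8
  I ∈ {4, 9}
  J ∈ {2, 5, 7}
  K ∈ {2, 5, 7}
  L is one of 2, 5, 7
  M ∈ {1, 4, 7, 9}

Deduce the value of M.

J, K, L share exactly the 3 values {2, 5, 7}; by pigeonhole those values go to them, so strike 2, 5, 7 from G, H, M.
G has just one choice, so G = 4. Strike 4 from I, M.
I's domain is down to {9}, so I = 9. Eliminate 9 elsewhere: M.
So M = 1.

1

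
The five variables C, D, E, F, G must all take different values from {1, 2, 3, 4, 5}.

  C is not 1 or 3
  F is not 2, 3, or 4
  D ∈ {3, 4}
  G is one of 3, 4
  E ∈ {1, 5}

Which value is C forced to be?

2

The 5 variables together cover exactly {1, 2, 3, 4, 5} — 5 values for 5 variables — and 2 appears only in C's list, so C = 2.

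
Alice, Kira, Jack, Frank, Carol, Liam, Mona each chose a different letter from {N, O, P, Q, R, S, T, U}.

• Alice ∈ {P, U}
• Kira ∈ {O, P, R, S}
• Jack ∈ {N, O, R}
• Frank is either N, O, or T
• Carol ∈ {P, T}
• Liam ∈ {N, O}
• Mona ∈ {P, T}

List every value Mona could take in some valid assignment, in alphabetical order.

The 7 variables together cover exactly {N, O, P, R, S, T, U} — 7 values for 7 variables — and S appears only in Kira's list, so Kira = S.
Among the 6 still-open variables, R fits only Jack (and all 6 values in {N, O, P, R, T, U} must be used), so Jack = R.
Among the 5 still-open variables, U fits only Alice (and all 5 values in {N, O, P, T, U} must be used), so Alice = U.
Carol and Mona between them cover only {P, T} — a naked pair. Remove those values from Frank.
No further eliminations apply; Mona can still be any of P, T.

P, T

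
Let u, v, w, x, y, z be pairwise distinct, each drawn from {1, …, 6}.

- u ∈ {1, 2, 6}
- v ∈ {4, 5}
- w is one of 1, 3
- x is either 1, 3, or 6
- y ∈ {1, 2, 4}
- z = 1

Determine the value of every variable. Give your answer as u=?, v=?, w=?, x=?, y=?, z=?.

z must be 1 (only option left). So u, w, x, y can't be 1.
w must be 3 (only option left). Eliminate 3 elsewhere: x.
x's domain is down to {6}, so x = 6. Remove 6 from u.
u has just one choice, so u = 2. Strike 2 from y.
That leaves y = 4. Eliminate 4 elsewhere: v.
v has just one choice, so v = 5.

u=2, v=5, w=3, x=6, y=4, z=1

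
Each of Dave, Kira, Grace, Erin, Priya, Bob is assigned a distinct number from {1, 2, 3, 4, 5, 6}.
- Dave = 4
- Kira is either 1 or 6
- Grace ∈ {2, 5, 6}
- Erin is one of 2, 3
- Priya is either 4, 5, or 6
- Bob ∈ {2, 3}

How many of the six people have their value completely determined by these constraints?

2

Dave has just one choice, so Dave = 4. Remove 4 from Priya.
Among the 5 still-open variables, 1 fits only Kira (and all 5 values in {1, 2, 3, 5, 6} must be used), so Kira = 1.
Erin and Bob between them cover only {2, 3} — a naked pair. Remove those values from Grace.
Determined: Dave=4, Kira=1. The other people each still have more than one consistent value. That makes 2.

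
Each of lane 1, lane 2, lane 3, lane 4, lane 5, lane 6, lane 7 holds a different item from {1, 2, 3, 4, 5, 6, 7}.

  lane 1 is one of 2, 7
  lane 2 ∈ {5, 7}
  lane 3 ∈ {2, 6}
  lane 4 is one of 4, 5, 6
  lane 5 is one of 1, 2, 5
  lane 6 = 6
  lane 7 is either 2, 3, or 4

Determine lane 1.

lane 6 has just one choice, so lane 6 = 6. Strike 6 from lane 3, lane 4.
lane 3 must be 2 (only option left). Remove 2 from lane 1, lane 5, lane 7.
So lane 1 = 7.

7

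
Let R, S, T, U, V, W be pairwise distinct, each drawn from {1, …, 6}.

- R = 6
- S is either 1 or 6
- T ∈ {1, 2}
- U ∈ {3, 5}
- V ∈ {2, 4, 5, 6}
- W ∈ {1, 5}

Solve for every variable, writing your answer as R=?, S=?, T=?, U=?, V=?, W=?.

R must be 6 (only option left). Eliminate 6 elsewhere: S, V.
S has just one choice, so S = 1. Strike 1 from T, W.
T has just one choice, so T = 2. Strike 2 from V.
That leaves W = 5. Remove 5 from U, V.
U has just one choice, so U = 3.
V has just one choice, so V = 4.

R=6, S=1, T=2, U=3, V=4, W=5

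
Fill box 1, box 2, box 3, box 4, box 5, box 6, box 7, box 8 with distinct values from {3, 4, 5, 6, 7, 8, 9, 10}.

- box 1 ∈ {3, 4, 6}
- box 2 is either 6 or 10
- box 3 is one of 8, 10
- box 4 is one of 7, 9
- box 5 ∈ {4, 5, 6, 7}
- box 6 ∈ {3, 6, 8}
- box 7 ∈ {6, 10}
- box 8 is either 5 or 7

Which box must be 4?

The 8 variables draw from only 8 values {3, 4, 5, 6, 7, 8, 9, 10}, so each is used; only box 4 can be 9, hence box 4 = 9.
box 2 and box 7 share exactly the 2 values {6, 10}; by pigeonhole those values go to them, so strike 6, 10 from box 1, box 3, box 5, box 6.
box 3 must be 8 (only option left). Remove 8 from box 6.
box 6 must be 3 (only option left). Eliminate 3 elsewhere: box 1.
So 4 goes to box 1.

box 1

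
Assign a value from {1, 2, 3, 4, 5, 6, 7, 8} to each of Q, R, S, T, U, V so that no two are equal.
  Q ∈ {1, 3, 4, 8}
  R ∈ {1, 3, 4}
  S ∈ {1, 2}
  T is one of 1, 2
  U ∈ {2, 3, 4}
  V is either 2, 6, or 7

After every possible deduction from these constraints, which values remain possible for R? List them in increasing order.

The 2 variables S and T are confined to {1, 2}, which locks those values in; drop them from Q, R, U, V.
R and U share exactly the 2 values {3, 4}; by pigeonhole those values go to them, so strike 3, 4 from Q.
Q has just one choice, so Q = 8.
No further eliminations apply; R can still be any of 3, 4.

3, 4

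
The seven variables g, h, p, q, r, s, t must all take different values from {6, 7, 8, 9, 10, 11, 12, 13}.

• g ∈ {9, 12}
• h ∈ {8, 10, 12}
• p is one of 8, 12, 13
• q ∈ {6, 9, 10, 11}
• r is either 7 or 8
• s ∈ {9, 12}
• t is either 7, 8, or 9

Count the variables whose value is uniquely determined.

2

g and s between them cover only {9, 12} — a naked pair. Remove those values from h, p, q, t.
The 2 variables r and t are confined to {7, 8}, which locks those values in; drop them from h, p.
h's domain is down to {10}, so h = 10. Remove 10 from q.
p has just one choice, so p = 13.
Determined: h=10, p=13. The other variables each still have more than one consistent value. That makes 2.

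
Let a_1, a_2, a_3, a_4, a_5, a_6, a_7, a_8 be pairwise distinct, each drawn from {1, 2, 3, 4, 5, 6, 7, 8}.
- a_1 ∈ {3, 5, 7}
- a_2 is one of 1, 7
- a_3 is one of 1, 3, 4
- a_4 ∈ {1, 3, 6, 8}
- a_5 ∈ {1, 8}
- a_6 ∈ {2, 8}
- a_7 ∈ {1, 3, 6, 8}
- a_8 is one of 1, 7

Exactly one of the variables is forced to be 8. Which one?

Among the 8 variables, 2 fits only a_6 (and all 8 values in {1, 2, 3, 4, 5, 6, 7, 8} must be used), so a_6 = 2.
The 7 still-open variables together cover exactly {1, 3, 4, 5, 6, 7, 8} — 7 values for 7 variables — and 4 appears only in a_3's list, so a_3 = 4.
The 6 still-open variables together cover exactly {1, 3, 5, 6, 7, 8} — 6 values for 6 variables — and 5 appears only in a_1's list, so a_1 = 5.
The 2 variables a_2 and a_8 are confined to {1, 7}, which locks those values in; drop them from a_4, a_5, a_7.
So 8 goes to a_5.

a_5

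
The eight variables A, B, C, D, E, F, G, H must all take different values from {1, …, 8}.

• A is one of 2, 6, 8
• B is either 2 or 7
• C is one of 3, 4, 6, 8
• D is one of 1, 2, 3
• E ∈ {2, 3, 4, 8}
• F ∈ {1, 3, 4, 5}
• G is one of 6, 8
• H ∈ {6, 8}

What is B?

7

The 8 variables together cover exactly {1, 2, 3, 4, 5, 6, 7, 8} — 8 values for 8 variables — and 5 appears only in F's list, so F = 5.
The 7 still-open variables together cover exactly {1, 2, 3, 4, 6, 7, 8} — 7 values for 7 variables — and 1 appears only in D's list, so D = 1.
The 6 still-open variables draw from only 6 values {2, 3, 4, 6, 7, 8}, so each is used; only B can be 7, hence B = 7.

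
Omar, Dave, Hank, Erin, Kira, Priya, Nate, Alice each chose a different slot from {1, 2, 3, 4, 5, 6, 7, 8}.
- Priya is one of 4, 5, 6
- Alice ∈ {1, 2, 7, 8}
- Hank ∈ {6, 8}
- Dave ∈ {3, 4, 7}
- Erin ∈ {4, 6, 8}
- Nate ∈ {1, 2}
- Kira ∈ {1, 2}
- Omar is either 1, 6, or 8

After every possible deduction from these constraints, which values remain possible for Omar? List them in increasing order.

6, 8

Among the 8 variables, 3 fits only Dave (and all 8 values in {1, 2, 3, 4, 5, 6, 7, 8} must be used), so Dave = 3.
Among the 7 still-open variables, 5 fits only Priya (and all 7 values in {1, 2, 4, 5, 6, 7, 8} must be used), so Priya = 5.
Among the 6 still-open variables, 4 fits only Erin (and all 6 values in {1, 2, 4, 6, 7, 8} must be used), so Erin = 4.
Among the 5 still-open variables, 7 fits only Alice (and all 5 values in {1, 2, 6, 7, 8} must be used), so Alice = 7.
Kira and Nate between them cover only {1, 2} — a naked pair. Remove those values from Omar.
No further eliminations apply; Omar can still be any of 6, 8.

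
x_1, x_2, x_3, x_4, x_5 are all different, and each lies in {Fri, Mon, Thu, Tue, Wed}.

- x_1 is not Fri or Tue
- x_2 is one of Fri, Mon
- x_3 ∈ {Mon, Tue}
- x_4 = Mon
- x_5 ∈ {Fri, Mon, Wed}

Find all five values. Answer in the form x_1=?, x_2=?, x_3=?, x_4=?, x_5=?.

x_1=Thu, x_2=Fri, x_3=Tue, x_4=Mon, x_5=Wed

x_4's domain is down to {Mon}, so x_4 = Mon. Eliminate Mon elsewhere: x_1, x_2, x_3, x_5.
x_2's domain is down to {Fri}, so x_2 = Fri. So x_5 can't be Fri.
That leaves x_3 = Tue.
x_5 must be Wed (only option left). Remove Wed from x_1.
x_1's domain is down to {Thu}, so x_1 = Thu.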